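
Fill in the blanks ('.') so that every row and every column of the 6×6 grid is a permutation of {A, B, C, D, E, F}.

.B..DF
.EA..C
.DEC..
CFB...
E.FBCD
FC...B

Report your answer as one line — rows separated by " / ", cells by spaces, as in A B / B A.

(r1,c1) = A
(r1,c3) = C
(r1,c4) = E
(r3,c1) = B
(r3,c6) = A
(r4,c6) = E
(r5,c2) = A
(r6,c3) = D
(r6,c4) = A
(r6,c5) = E
(r2,c1) = D
(r2,c4) = F
(r2,c5) = B
(r3,c5) = F
(r4,c4) = D
(r4,c5) = A

A B C E D F / D E A F B C / B D E C F A / C F B D A E / E A F B C D / F C D A E B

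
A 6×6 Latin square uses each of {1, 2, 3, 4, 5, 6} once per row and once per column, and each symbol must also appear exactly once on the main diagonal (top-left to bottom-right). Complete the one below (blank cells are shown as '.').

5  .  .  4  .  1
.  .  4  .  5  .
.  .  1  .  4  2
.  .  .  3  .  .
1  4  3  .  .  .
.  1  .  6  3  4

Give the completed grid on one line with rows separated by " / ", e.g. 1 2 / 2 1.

5 3 6 4 2 1 / 6 2 4 1 5 3 / 3 6 1 5 4 2 / 4 5 2 3 1 6 / 1 4 3 2 6 5 / 2 1 5 6 3 4

Cell (r3,c4): row 3 has {1,2,4}; column 4 has {3,4,6} → 5.
Cell (r5,c4): row 5 has {1,3,4}; column 4 has {3,4,5,6} → 2.
Cell (r5,c5): row 5 has {1,2,3,4}; column 5 has {3,4,5}; the diagonal has {1,3,4,5} → 6.
Cell (r5,c6): row 5 has {1,2,3,4,6}; column 6 has {1,2,4} → 5.
Cell (r6,c1): row 6 has {1,3,4,6}; column 1 has {1,5} → 2.
Cell (r6,c3): row 6 has {1,2,3,4,6}; column 3 has {1,3,4} → 5.
Cell (r1,c5): row 1 has {1,4,5}; column 5 has {3,4,5,6} → 2.
Cell (r2,c2): row 2 has {4,5}; column 2 has {1,4}; the diagonal has {1,3,4,5,6} → 2.
Cell (r2,c4): row 2 has {2,4,5}; column 4 has {2,3,4,5,6} → 1.
Cell (r4,c5): row 4 has {3}; column 5 has {2,3,4,5,6} → 1.
Cell (r4,c6): row 4 has {1,3}; column 6 has {1,2,4,5} → 6.
Cell (r1,c3): row 1 has {1,2,4,5}; column 3 has {1,3,4,5} → 6.
Cell (r2,c6): row 2 has {1,2,4,5}; column 6 has {1,2,4,5,6} → 3.
Cell (r4,c1): row 4 has {1,3,6}; column 1 has {1,2,5} → 4.
Cell (r4,c2): row 4 has {1,3,4,6}; column 2 has {1,2,4} → 5.
Cell (r4,c3): row 4 has {1,3,4,5,6}; column 3 has {1,3,4,5,6} → 2.
Cell (r1,c2): row 1 has {1,2,4,5,6}; column 2 has {1,2,4,5} → 3.
Cell (r2,c1): row 2 has {1,2,3,4,5}; column 1 has {1,2,4,5} → 6.
Cell (r3,c1): row 3 has {1,2,4,5}; column 1 has {1,2,4,5,6} → 3.
Cell (r3,c2): row 3 has {1,2,3,4,5}; column 2 has {1,2,3,4,5} → 6.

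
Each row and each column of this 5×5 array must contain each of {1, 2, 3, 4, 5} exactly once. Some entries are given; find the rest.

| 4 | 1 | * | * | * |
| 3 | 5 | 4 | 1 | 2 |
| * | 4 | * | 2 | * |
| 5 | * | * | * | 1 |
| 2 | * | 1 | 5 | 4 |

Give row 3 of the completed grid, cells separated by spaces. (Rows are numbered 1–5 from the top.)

1 4 5 2 3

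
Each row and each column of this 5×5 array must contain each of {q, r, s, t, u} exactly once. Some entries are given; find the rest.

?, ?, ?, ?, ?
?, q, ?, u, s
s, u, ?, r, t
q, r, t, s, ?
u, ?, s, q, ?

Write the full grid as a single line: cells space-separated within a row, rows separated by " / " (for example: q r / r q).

(r1,c4): row 1 is empty so far; column 4 has {q,r,s,u}, so it must be t.
(r2,c3): row 2 has {q,s,u}; column 3 has {s,t}, so it must be r.
(r3,c3): row 3 has {r,s,t,u}; column 3 has {r,s,t}, so it must be q.
(r4,c5): row 4 has {q,r,s,t}; column 5 has {s,t}, so it must be u.
(r5,c2): row 5 has {q,s,u}; column 2 has {q,r,u}, so it must be t.
(r5,c5): row 5 has {q,s,t,u}; column 5 has {s,t,u}, so it must be r.
(r1,c1): row 1 has {t}; column 1 has {q,s,u}, so it must be r.
(r1,c2): row 1 has {r,t}; column 2 has {q,r,t,u}, so it must be s.
(r1,c3): row 1 has {r,s,t}; column 3 has {q,r,s,t}, so it must be u.
(r1,c5): row 1 has {r,s,t,u}; column 5 has {r,s,t,u}, so it must be q.
(r2,c1): row 2 has {q,r,s,u}; column 1 has {q,r,s,u}, so it must be t.

r s u t q / t q r u s / s u q r t / q r t s u / u t s q r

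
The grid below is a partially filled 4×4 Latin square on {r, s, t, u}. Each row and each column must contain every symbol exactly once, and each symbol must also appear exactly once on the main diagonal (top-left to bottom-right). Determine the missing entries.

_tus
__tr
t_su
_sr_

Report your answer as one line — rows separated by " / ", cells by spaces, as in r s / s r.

(r1,c1) = r
(r2,c2) = u
(r3,c2) = r
(r4,c1) = u
(r4,c4) = t
(r2,c1) = s

r t u s / s u t r / t r s u / u s r t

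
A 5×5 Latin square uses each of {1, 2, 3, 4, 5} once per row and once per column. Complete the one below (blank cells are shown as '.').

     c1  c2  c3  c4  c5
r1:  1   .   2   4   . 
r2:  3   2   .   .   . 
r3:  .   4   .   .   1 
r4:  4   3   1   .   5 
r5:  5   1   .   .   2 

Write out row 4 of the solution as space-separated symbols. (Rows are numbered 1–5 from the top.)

row 1 has {1,2,4}; column 2 has {1,2,3,4} — only 5 is left for (r1,c2).
row 1 has {1,2,4,5}; column 5 has {1,2,5} — only 3 is left for (r1,c5).
row 2 has {2,3}; column 5 has {1,2,3,5} — only 4 is left for (r2,c5).
row 3 has {1,4}; column 1 has {1,3,4,5} — only 2 is left for (r3,c1).
row 4 has {1,3,4,5}; column 4 has {4} — only 2 is left for (r4,c4).

4 3 1 2 5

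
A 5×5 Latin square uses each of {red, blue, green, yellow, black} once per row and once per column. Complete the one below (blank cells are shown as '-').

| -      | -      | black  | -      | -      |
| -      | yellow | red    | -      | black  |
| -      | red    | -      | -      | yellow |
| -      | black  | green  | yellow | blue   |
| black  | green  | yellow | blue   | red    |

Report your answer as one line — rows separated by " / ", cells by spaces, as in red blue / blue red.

(r1,c2): row 1 has {black}; column 2 has {red,green,yellow,black}, so it must be blue.
(r1,c5): row 1 has {blue,black}; column 5 has {red,blue,yellow,black}, so it must be green.
(r2,c4): row 2 has {red,yellow,black}; column 4 has {blue,yellow}, so it must be green.
(r3,c3): row 3 has {red,yellow}; column 3 has {red,green,yellow,black}, so it must be blue.
(r3,c4): row 3 has {red,blue,yellow}; column 4 has {blue,green,yellow}, so it must be black.
(r4,c1): row 4 has {blue,green,yellow,black}; column 1 has {black}, so it must be red.
(r1,c1): row 1 has {blue,green,black}; column 1 has {red,black}, so it must be yellow.
(r1,c4): row 1 has {blue,green,yellow,black}; column 4 has {blue,green,yellow,black}, so it must be red.
(r2,c1): row 2 has {red,green,yellow,black}; column 1 has {red,yellow,black}, so it must be blue.
(r3,c1): row 3 has {red,blue,yellow,black}; column 1 has {red,blue,yellow,black}, so it must be green.

yellow blue black red green / blue yellow red green black / green red blue black yellow / red black green yellow blue / black green yellow blue red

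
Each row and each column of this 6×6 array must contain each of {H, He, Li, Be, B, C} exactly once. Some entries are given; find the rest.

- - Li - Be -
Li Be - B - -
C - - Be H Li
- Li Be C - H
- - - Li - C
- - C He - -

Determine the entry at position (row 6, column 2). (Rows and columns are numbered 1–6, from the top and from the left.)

(r1,c4) = H
(r2,c6) = He
(r1,c6) = B
(r2,c3) = H
(r2,c5) = C
(r6,c6) = Be
(r1,c1) = He
(r1,c2) = C
(r4,c1) = B
(r4,c5) = He
(r5,c5) = B
(r6,c1) = H
(r6,c2) = B

B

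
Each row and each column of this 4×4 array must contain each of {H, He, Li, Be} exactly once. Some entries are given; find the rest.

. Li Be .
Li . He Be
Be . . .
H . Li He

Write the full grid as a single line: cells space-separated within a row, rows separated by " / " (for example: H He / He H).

He Li Be H / Li H He Be / Be He H Li / H Be Li He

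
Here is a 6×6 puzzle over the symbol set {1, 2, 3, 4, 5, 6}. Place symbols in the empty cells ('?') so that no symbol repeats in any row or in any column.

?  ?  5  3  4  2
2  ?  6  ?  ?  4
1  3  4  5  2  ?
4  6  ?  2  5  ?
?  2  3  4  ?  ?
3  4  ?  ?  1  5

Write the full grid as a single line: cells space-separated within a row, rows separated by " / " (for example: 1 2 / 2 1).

6 1 5 3 4 2 / 2 5 6 1 3 4 / 1 3 4 5 2 6 / 4 6 1 2 5 3 / 5 2 3 4 6 1 / 3 4 2 6 1 5

Cell (r1,c1): row 1 has {2,3,4,5}; column 1 has {1,2,3,4} → 6.
Cell (r1,c2): row 1 has {2,3,4,5,6}; column 2 has {2,3,4,6} → 1.
Cell (r2,c2): row 2 has {2,4,6}; column 2 has {1,2,3,4,6} → 5.
Cell (r2,c4): row 2 has {2,4,5,6}; column 4 has {2,3,4,5} → 1.
Cell (r2,c5): row 2 has {1,2,4,5,6}; column 5 has {1,2,4,5} → 3.
Cell (r3,c6): row 3 has {1,2,3,4,5}; column 6 has {2,4,5} → 6.
Cell (r4,c3): row 4 has {2,4,5,6}; column 3 has {3,4,5,6} → 1.
Cell (r4,c6): row 4 has {1,2,4,5,6}; column 6 has {2,4,5,6} → 3.
Cell (r5,c1): row 5 has {2,3,4}; column 1 has {1,2,3,4,6} → 5.
Cell (r5,c5): row 5 has {2,3,4,5}; column 5 has {1,2,3,4,5} → 6.
Cell (r5,c6): row 5 has {2,3,4,5,6}; column 6 has {2,3,4,5,6} → 1.
Cell (r6,c3): row 6 has {1,3,4,5}; column 3 has {1,3,4,5,6} → 2.
Cell (r6,c4): row 6 has {1,2,3,4,5}; column 4 has {1,2,3,4,5} → 6.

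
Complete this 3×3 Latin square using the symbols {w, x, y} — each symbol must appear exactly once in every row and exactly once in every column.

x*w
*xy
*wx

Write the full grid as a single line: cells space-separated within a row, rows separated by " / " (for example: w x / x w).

x y w / w x y / y w x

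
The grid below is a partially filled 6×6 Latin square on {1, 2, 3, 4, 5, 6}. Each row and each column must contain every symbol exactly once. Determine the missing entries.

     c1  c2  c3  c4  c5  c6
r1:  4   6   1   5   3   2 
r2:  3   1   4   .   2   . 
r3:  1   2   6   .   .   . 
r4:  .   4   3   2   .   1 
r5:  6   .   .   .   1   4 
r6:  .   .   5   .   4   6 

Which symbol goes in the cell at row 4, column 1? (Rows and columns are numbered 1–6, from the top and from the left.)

5

Cell (r2,c4): row 2 has {1,2,3,4}; column 4 has {2,5} → 6.
Cell (r2,c6): row 2 has {1,2,3,4,6}; column 6 has {1,2,4,6} → 5.
Cell (r3,c5): row 3 has {1,2,6}; column 5 has {1,2,3,4} → 5.
Cell (r3,c6): row 3 has {1,2,5,6}; column 6 has {1,2,4,5,6} → 3.
Cell (r4,c1): row 4 has {1,2,3,4}; column 1 has {1,3,4,6} → 5.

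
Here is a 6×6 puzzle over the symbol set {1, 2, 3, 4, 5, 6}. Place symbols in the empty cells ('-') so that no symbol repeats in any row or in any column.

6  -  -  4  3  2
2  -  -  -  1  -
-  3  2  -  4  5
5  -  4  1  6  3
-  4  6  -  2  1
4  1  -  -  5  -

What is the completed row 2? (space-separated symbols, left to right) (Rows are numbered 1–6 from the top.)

2 6 5 3 1 4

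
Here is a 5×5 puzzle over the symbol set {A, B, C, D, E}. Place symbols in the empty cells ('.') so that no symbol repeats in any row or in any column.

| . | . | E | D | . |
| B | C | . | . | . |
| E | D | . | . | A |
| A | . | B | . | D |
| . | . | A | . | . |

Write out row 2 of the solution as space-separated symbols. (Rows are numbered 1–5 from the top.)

B C D A E

Cell (r1,c1): row 1 has {D,E}; column 1 has {A,B,E} → C.
Cell (r1,c5): row 1 has {C,D,E}; column 5 has {A,D} → B.
Cell (r2,c3): row 2 has {B,C}; column 3 has {A,B,E} → D.
Cell (r2,c5): row 2 has {B,C,D}; column 5 has {A,B,D} → E.
Cell (r3,c3): row 3 has {A,D,E}; column 3 has {A,B,D,E} → C.
Cell (r3,c4): row 3 has {A,C,D,E}; column 4 has {D} → B.
Cell (r4,c2): row 4 has {A,B,D}; column 2 has {C,D} → E.
Cell (r4,c4): row 4 has {A,B,D,E}; column 4 has {B,D} → C.
Cell (r5,c1): row 5 has {A}; column 1 has {A,B,C,E} → D.
Cell (r5,c2): row 5 has {A,D}; column 2 has {C,D,E} → B.
Cell (r5,c4): row 5 has {A,B,D}; column 4 has {B,C,D} → E.
Cell (r5,c5): row 5 has {A,B,D,E}; column 5 has {A,B,D,E} → C.
Cell (r1,c2): row 1 has {B,C,D,E}; column 2 has {B,C,D,E} → A.
Cell (r2,c4): row 2 has {B,C,D,E}; column 4 has {B,C,D,E} → A.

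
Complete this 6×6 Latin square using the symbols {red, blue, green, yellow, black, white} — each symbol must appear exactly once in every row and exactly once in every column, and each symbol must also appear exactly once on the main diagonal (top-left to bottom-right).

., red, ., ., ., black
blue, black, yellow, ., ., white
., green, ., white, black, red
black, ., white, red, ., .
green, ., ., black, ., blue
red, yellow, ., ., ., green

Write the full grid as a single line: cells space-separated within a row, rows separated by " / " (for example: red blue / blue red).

Cell (r2,c4): row 2 has {blue,yellow,black,white}; column 4 has {red,black,white} → green.
Cell (r2,c5): row 2 has {blue,green,yellow,black,white}; column 5 has {black} → red.
Cell (r3,c1): row 3 has {red,green,black,white}; column 1 has {red,blue,green,black} → yellow.
Cell (r3,c3): row 3 has {red,green,yellow,black,white}; column 3 has {yellow,white}; the diagonal has {red,green,black} → blue.
Cell (r4,c2): row 4 has {red,black,white}; column 2 has {red,green,yellow,black} → blue.
Cell (r4,c6): row 4 has {red,blue,black,white}; column 6 has {red,blue,green,black,white} → yellow.
Cell (r5,c2): row 5 has {blue,green,black}; column 2 has {red,blue,green,yellow,black} → white.
Cell (r5,c3): row 5 has {blue,green,black,white}; column 3 has {blue,yellow,white} → red.
Cell (r5,c5): row 5 has {red,blue,green,black,white}; column 5 has {red,black}; the diagonal has {red,blue,green,black} → yellow.
Cell (r6,c3): row 6 has {red,green,yellow}; column 3 has {red,blue,yellow,white} → black.
Cell (r6,c4): row 6 has {red,green,yellow,black}; column 4 has {red,green,black,white} → blue.
Cell (r6,c5): row 6 has {red,blue,green,yellow,black}; column 5 has {red,yellow,black} → white.
Cell (r1,c1): row 1 has {red,black}; column 1 has {red,blue,green,yellow,black}; the diagonal has {red,blue,green,yellow,black} → white.
Cell (r1,c3): row 1 has {red,black,white}; column 3 has {red,blue,yellow,black,white} → green.
Cell (r1,c4): row 1 has {red,green,black,white}; column 4 has {red,blue,green,black,white} → yellow.
Cell (r1,c5): row 1 has {red,green,yellow,black,white}; column 5 has {red,yellow,black,white} → blue.
Cell (r4,c5): row 4 has {red,blue,yellow,black,white}; column 5 has {red,blue,yellow,black,white} → green.

white red green yellow blue black / blue black yellow green red white / yellow green blue white black red / black blue white red green yellow / green white red black yellow blue / red yellow black blue white green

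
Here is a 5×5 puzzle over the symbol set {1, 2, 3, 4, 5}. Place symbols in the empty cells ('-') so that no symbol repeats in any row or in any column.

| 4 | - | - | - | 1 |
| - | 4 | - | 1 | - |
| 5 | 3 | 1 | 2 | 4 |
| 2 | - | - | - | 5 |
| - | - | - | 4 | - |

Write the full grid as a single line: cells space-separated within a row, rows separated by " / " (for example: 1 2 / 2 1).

(r2,c1): row 2 has {1,4}; column 1 has {2,4,5}, so it must be 3.
(r2,c5): row 2 has {1,3,4}; column 5 has {1,4,5}, so it must be 2.
(r4,c2): row 4 has {2,5}; column 2 has {3,4}, so it must be 1.
(r4,c4): row 4 has {1,2,5}; column 4 has {1,2,4}, so it must be 3.
(r5,c1): row 5 has {4}; column 1 has {2,3,4,5}, so it must be 1.
(r5,c5): row 5 has {1,4}; column 5 has {1,2,4,5}, so it must be 3.
(r1,c4): row 1 has {1,4}; column 4 has {1,2,3,4}, so it must be 5.
(r2,c3): row 2 has {1,2,3,4}; column 3 has {1}, so it must be 5.
(r4,c3): row 4 has {1,2,3,5}; column 3 has {1,5}, so it must be 4.
(r5,c3): row 5 has {1,3,4}; column 3 has {1,4,5}, so it must be 2.
(r1,c2): row 1 has {1,4,5}; column 2 has {1,3,4}, so it must be 2.
(r1,c3): row 1 has {1,2,4,5}; column 3 has {1,2,4,5}, so it must be 3.
(r5,c2): row 5 has {1,2,3,4}; column 2 has {1,2,3,4}, so it must be 5.

4 2 3 5 1 / 3 4 5 1 2 / 5 3 1 2 4 / 2 1 4 3 5 / 1 5 2 4 3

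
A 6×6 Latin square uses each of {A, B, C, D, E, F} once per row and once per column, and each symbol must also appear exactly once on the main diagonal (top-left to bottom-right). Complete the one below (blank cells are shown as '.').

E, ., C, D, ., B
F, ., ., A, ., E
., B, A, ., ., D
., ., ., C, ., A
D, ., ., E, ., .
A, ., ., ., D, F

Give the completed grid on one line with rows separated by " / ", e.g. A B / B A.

E F C D A B / F D B A C E / C B A F E D / B E D C F A / D A F E B C / A C E B D F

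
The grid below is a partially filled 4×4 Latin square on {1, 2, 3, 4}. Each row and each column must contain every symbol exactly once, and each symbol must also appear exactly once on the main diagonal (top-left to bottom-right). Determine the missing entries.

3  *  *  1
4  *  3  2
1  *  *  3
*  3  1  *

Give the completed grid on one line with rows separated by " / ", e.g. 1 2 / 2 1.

3 2 4 1 / 4 1 3 2 / 1 4 2 3 / 2 3 1 4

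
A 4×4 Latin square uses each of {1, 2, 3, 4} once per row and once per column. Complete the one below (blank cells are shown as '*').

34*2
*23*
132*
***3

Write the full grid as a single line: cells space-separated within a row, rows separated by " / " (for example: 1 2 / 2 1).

3 4 1 2 / 4 2 3 1 / 1 3 2 4 / 2 1 4 3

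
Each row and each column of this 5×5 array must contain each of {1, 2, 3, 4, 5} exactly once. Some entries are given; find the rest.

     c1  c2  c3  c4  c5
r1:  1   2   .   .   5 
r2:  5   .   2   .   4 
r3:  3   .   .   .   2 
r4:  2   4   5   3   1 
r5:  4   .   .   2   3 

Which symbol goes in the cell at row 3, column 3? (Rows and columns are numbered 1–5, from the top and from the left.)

(r1,c4) = 4
(r2,c4) = 1
(r3,c4) = 5
(r5,c3) = 1
(r1,c3) = 3
(r2,c2) = 3
(r3,c2) = 1
(r3,c3) = 4

4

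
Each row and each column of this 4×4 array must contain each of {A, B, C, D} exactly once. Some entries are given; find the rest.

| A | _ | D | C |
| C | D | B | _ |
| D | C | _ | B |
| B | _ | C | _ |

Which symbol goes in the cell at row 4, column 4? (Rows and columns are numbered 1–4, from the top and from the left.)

D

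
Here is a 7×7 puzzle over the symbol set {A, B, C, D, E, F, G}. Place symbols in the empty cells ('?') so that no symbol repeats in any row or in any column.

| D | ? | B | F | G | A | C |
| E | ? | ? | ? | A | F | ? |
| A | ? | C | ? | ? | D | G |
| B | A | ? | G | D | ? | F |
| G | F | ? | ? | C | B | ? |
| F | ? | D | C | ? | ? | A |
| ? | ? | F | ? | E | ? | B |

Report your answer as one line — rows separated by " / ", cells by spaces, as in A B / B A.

D E B F G A C / E C G B A F D / A B C E F D G / B A E G D C F / G F A D C B E / F G D C B E A / C D F A E G B

row 1 has {A,B,C,D,F,G}; column 2 has {A,F} — only E is left for (r1,c2).
row 2 has {A,E,F}; column 3 has {B,C,D,F} — only G is left for (r2,c3).
row 2 has {A,E,F,G}; column 7 has {A,B,C,F,G} — only D is left for (r2,c7).
row 3 has {A,C,D,G}; column 2 has {A,E,F} — only B is left for (r3,c2).
row 3 has {A,B,C,D,G}; column 4 has {C,F,G} — only E is left for (r3,c4).
row 3 has {A,B,C,D,E,G}; column 5 has {A,C,D,E,G} — only F is left for (r3,c5).
row 4 has {A,B,D,F,G}; column 3 has {B,C,D,F,G} — only E is left for (r4,c3).
row 4 has {A,B,D,E,F,G}; column 6 has {A,B,D,F} — only C is left for (r4,c6).
row 5 has {B,C,F,G}; column 3 has {B,C,D,E,F,G} — only A is left for (r5,c3).
row 5 has {A,B,C,F,G}; column 4 has {C,E,F,G} — only D is left for (r5,c4).
row 5 has {A,B,C,D,F,G}; column 7 has {A,B,C,D,F,G} — only E is left for (r5,c7).
row 6 has {A,C,D,F}; column 2 has {A,B,E,F} — only G is left for (r6,c2).
row 6 has {A,C,D,F,G}; column 5 has {A,C,D,E,F,G} — only B is left for (r6,c5).
row 6 has {A,B,C,D,F,G}; column 6 has {A,B,C,D,F} — only E is left for (r6,c6).
row 7 has {B,E,F}; column 1 has {A,B,D,E,F,G} — only C is left for (r7,c1).
row 7 has {B,C,E,F}; column 2 has {A,B,E,F,G} — only D is left for (r7,c2).
row 7 has {B,C,D,E,F}; column 4 has {C,D,E,F,G} — only A is left for (r7,c4).
row 7 has {A,B,C,D,E,F}; column 6 has {A,B,C,D,E,F} — only G is left for (r7,c6).
row 2 has {A,D,E,F,G}; column 2 has {A,B,D,E,F,G} — only C is left for (r2,c2).
row 2 has {A,C,D,E,F,G}; column 4 has {A,C,D,E,F,G} — only B is left for (r2,c4).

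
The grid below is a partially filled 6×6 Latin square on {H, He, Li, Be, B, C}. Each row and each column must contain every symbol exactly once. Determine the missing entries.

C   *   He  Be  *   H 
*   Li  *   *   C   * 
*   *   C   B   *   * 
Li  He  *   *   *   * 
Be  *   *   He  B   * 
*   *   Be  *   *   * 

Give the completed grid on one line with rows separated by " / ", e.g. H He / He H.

C B He Be Li H / He Li B H C Be / H Be C B He Li / Li He H C Be B / Be H Li He B C / B C Be Li H He

(r1,c2): row 1 has {H,He,Be,C}; column 2 has {He,Li}, so it must be B.
(r1,c5): row 1 has {H,He,Be,B,C}; column 5 has {B,C}, so it must be Li.
(r2,c4): row 2 has {Li,C}; column 4 has {He,Be,B}, so it must be H.
(r4,c4): row 4 has {He,Li}; column 4 has {H,He,Be,B}, so it must be C.
(r6,c4): row 6 has {Be}; column 4 has {H,He,Be,B,C}, so it must be Li.
(r2,c3): row 2 has {H,Li,C}; column 3 has {He,Be,C}, so it must be B.
(r4,c3): row 4 has {He,Li,C}; column 3 has {He,Be,B,C}, so it must be H.
(r4,c5): row 4 has {H,He,Li,C}; column 5 has {Li,B,C}, so it must be Be.
(r4,c6): row 4 has {H,He,Li,Be,C}; column 6 has {H}, so it must be B.
(r5,c3): row 5 has {He,Be,B}; column 3 has {H,He,Be,B,C}, so it must be Li.
(r5,c6): row 5 has {He,Li,Be,B}; column 6 has {H,B}, so it must be C.
(r6,c6): row 6 has {Li,Be}; column 6 has {H,B,C}, so it must be He.
(r2,c1): row 2 has {H,Li,B,C}; column 1 has {Li,Be,C}, so it must be He.
(r2,c6): row 2 has {H,He,Li,B,C}; column 6 has {H,He,B,C}, so it must be Be.
(r3,c1): row 3 has {B,C}; column 1 has {He,Li,Be,C}, so it must be H.
(r3,c2): row 3 has {H,B,C}; column 2 has {He,Li,B}, so it must be Be.
(r3,c5): row 3 has {H,Be,B,C}; column 5 has {Li,Be,B,C}, so it must be He.
(r3,c6): row 3 has {H,He,Be,B,C}; column 6 has {H,He,Be,B,C}, so it must be Li.
(r5,c2): row 5 has {He,Li,Be,B,C}; column 2 has {He,Li,Be,B}, so it must be H.
(r6,c1): row 6 has {He,Li,Be}; column 1 has {H,He,Li,Be,C}, so it must be B.
(r6,c2): row 6 has {He,Li,Be,B}; column 2 has {H,He,Li,Be,B}, so it must be C.
(r6,c5): row 6 has {He,Li,Be,B,C}; column 5 has {He,Li,Be,B,C}, so it must be H.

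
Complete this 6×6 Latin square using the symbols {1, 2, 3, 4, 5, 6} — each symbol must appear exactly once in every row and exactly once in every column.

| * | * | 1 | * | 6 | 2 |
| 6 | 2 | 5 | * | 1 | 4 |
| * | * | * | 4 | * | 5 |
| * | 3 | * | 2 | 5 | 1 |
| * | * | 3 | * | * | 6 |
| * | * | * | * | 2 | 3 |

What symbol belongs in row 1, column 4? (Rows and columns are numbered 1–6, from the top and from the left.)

5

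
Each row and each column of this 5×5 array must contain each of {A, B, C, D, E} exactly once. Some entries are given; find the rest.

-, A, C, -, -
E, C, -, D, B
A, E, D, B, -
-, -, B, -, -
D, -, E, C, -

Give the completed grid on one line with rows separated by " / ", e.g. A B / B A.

B A C E D / E C A D B / A E D B C / C D B A E / D B E C A

(r1,c1) = B
(r1,c4) = E
(r1,c5) = D
(r2,c3) = A
(r3,c5) = C
(r4,c1) = C
(r4,c2) = D
(r4,c4) = A
(r4,c5) = E
(r5,c2) = B
(r5,c5) = A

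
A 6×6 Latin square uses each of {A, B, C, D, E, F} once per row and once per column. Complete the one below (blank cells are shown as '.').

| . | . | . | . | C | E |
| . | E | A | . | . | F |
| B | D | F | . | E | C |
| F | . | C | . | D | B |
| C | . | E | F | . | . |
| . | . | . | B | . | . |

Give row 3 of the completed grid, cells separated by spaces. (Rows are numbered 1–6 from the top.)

(r2,c1) = D
(r2,c4) = C
(r2,c5) = B
(r3,c4) = A

B D F A E C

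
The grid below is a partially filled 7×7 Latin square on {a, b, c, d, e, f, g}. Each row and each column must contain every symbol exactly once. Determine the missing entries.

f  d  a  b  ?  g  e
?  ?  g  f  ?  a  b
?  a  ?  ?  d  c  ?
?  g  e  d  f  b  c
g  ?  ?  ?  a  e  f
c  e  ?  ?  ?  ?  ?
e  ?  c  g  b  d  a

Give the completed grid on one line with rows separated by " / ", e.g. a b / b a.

Cell (r1,c5): row 1 has {a,b,d,e,f,g}; column 5 has {a,b,d,f} → c.
Cell (r2,c1): row 2 has {a,b,f,g}; column 1 has {c,e,f,g} → d.
Cell (r2,c2): row 2 has {a,b,d,f,g}; column 2 has {a,d,e,g} → c.
Cell (r2,c5): row 2 has {a,b,c,d,f,g}; column 5 has {a,b,c,d,f} → e.
Cell (r3,c1): row 3 has {a,c,d}; column 1 has {c,d,e,f,g} → b.
Cell (r3,c3): row 3 has {a,b,c,d}; column 3 has {a,c,e,g} → f.
Cell (r3,c4): row 3 has {a,b,c,d,f}; column 4 has {b,d,f,g} → e.
Cell (r3,c7): row 3 has {a,b,c,d,e,f}; column 7 has {a,b,c,e,f} → g.
Cell (r4,c1): row 4 has {b,c,d,e,f,g}; column 1 has {b,c,d,e,f,g} → a.
Cell (r5,c2): row 5 has {a,e,f,g}; column 2 has {a,c,d,e,g} → b.
Cell (r5,c3): row 5 has {a,b,e,f,g}; column 3 has {a,c,e,f,g} → d.
Cell (r5,c4): row 5 has {a,b,d,e,f,g}; column 4 has {b,d,e,f,g} → c.
Cell (r6,c3): row 6 has {c,e}; column 3 has {a,c,d,e,f,g} → b.
Cell (r6,c4): row 6 has {b,c,e}; column 4 has {b,c,d,e,f,g} → a.
Cell (r6,c5): row 6 has {a,b,c,e}; column 5 has {a,b,c,d,e,f} → g.
Cell (r6,c6): row 6 has {a,b,c,e,g}; column 6 has {a,b,c,d,e,g} → f.
Cell (r6,c7): row 6 has {a,b,c,e,f,g}; column 7 has {a,b,c,e,f,g} → d.
Cell (r7,c2): row 7 has {a,b,c,d,e,g}; column 2 has {a,b,c,d,e,g} → f.

f d a b c g e / d c g f e a b / b a f e d c g / a g e d f b c / g b d c a e f / c e b a g f d / e f c g b d a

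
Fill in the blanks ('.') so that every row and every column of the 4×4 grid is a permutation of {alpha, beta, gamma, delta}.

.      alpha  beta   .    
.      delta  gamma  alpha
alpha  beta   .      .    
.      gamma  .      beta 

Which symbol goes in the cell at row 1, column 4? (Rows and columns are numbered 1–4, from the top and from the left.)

delta

(r2,c1) = beta
(r3,c3) = delta
(r3,c4) = gamma
(r4,c1) = delta
(r4,c3) = alpha
(r1,c1) = gamma
(r1,c4) = delta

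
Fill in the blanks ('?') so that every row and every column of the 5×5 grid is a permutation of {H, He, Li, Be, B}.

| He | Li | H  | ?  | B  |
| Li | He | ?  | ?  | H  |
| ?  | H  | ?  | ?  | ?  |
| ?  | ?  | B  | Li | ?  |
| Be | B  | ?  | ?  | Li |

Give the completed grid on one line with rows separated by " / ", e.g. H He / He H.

Cell (r1,c4): row 1 has {H,He,Li,B}; column 4 has {Li} → Be.
Cell (r2,c3): row 2 has {H,He,Li}; column 3 has {H,B} → Be.
Cell (r2,c4): row 2 has {H,He,Li,Be}; column 4 has {Li,Be} → B.
Cell (r3,c1): row 3 has {H}; column 1 has {He,Li,Be} → B.
Cell (r3,c4): row 3 has {H,B}; column 4 has {Li,Be,B} → He.
Cell (r3,c5): row 3 has {H,He,B}; column 5 has {H,Li,B} → Be.
Cell (r4,c1): row 4 has {Li,B}; column 1 has {He,Li,Be,B} → H.
Cell (r4,c2): row 4 has {H,Li,B}; column 2 has {H,He,Li,B} → Be.
Cell (r4,c5): row 4 has {H,Li,Be,B}; column 5 has {H,Li,Be,B} → He.
Cell (r5,c3): row 5 has {Li,Be,B}; column 3 has {H,Be,B} → He.
Cell (r5,c4): row 5 has {He,Li,Be,B}; column 4 has {He,Li,Be,B} → H.
Cell (r3,c3): row 3 has {H,He,Be,B}; column 3 has {H,He,Be,B} → Li.

He Li H Be B / Li He Be B H / B H Li He Be / H Be B Li He / Be B He H Li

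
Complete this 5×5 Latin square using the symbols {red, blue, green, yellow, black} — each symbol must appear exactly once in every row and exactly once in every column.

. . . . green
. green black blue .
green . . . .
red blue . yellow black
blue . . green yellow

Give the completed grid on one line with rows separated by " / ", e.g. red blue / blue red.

(r2,c1) = yellow
(r2,c5) = red
(r3,c5) = blue
(r4,c3) = green
(r5,c3) = red
(r1,c1) = black
(r1,c4) = red
(r3,c3) = yellow
(r3,c4) = black
(r5,c2) = black
(r1,c2) = yellow
(r1,c3) = blue
(r3,c2) = red

black yellow blue red green / yellow green black blue red / green red yellow black blue / red blue green yellow black / blue black red green yellow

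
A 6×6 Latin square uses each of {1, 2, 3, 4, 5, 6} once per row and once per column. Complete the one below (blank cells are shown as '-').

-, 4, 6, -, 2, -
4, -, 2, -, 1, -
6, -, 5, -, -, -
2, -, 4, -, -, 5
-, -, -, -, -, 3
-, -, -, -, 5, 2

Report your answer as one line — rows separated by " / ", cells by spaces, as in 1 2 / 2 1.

3 4 6 5 2 1 / 4 5 2 3 1 6 / 6 1 5 2 3 4 / 2 3 4 1 6 5 / 5 2 1 6 4 3 / 1 6 3 4 5 2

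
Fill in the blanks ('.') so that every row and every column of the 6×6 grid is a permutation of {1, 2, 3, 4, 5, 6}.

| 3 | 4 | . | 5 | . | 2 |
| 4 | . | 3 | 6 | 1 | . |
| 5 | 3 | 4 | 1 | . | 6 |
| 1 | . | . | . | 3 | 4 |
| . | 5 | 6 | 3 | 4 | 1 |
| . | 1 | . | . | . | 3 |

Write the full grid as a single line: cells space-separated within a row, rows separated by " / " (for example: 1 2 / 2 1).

(r1,c3) = 1
(r1,c5) = 6
(r2,c2) = 2
(r2,c6) = 5
(r3,c5) = 2
(r4,c2) = 6
(r4,c4) = 2
(r5,c1) = 2
(r6,c1) = 6
(r6,c4) = 4
(r6,c5) = 5
(r4,c3) = 5
(r6,c3) = 2

3 4 1 5 6 2 / 4 2 3 6 1 5 / 5 3 4 1 2 6 / 1 6 5 2 3 4 / 2 5 6 3 4 1 / 6 1 2 4 5 3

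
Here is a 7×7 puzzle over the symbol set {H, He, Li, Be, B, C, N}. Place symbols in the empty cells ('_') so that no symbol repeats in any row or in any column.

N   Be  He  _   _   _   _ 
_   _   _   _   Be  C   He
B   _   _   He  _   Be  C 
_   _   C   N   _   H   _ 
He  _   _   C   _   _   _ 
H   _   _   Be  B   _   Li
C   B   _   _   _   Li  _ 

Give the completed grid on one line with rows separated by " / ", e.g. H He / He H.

N Be He Li C B H / Li N H B Be C He / B H Li He N Be C / Be He C N Li H B / He Li B C H N Be / H C N Be B He Li / C B Be H He Li N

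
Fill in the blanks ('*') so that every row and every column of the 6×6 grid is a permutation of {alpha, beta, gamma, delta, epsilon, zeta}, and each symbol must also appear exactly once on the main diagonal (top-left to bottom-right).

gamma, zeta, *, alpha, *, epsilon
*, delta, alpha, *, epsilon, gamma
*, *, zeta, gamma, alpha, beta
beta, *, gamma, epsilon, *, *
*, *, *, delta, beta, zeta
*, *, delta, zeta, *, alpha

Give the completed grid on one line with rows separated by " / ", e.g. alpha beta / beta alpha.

gamma zeta beta alpha delta epsilon / zeta delta alpha beta epsilon gamma / delta epsilon zeta gamma alpha beta / beta alpha gamma epsilon zeta delta / alpha gamma epsilon delta beta zeta / epsilon beta delta zeta gamma alpha

row 1 has {alpha,gamma,epsilon,zeta}; column 3 has {alpha,gamma,delta,zeta} — only beta is left for (r1,c3).
row 1 has {alpha,beta,gamma,epsilon,zeta}; column 5 has {alpha,beta,epsilon} — only delta is left for (r1,c5).
row 2 has {alpha,gamma,delta,epsilon}; column 1 has {beta,gamma} — only zeta is left for (r2,c1).
row 2 has {alpha,gamma,delta,epsilon,zeta}; column 4 has {alpha,gamma,delta,epsilon,zeta} — only beta is left for (r2,c4).
row 3 has {alpha,beta,gamma,zeta}; column 2 has {delta,zeta} — only epsilon is left for (r3,c2).
row 4 has {beta,gamma,epsilon}; column 2 has {delta,epsilon,zeta} — only alpha is left for (r4,c2).
row 4 has {alpha,beta,gamma,epsilon}; column 5 has {alpha,beta,delta,epsilon} — only zeta is left for (r4,c5).
row 4 has {alpha,beta,gamma,epsilon,zeta}; column 6 has {alpha,beta,gamma,epsilon,zeta} — only delta is left for (r4,c6).
row 5 has {beta,delta,zeta}; column 2 has {alpha,delta,epsilon,zeta} — only gamma is left for (r5,c2).
row 5 has {beta,gamma,delta,zeta}; column 3 has {alpha,beta,gamma,delta,zeta} — only epsilon is left for (r5,c3).
row 6 has {alpha,delta,zeta}; column 1 has {beta,gamma,zeta} — only epsilon is left for (r6,c1).
row 6 has {alpha,delta,epsilon,zeta}; column 2 has {alpha,gamma,delta,epsilon,zeta} — only beta is left for (r6,c2).
row 6 has {alpha,beta,delta,epsilon,zeta}; column 5 has {alpha,beta,delta,epsilon,zeta} — only gamma is left for (r6,c5).
row 3 has {alpha,beta,gamma,epsilon,zeta}; column 1 has {beta,gamma,epsilon,zeta} — only delta is left for (r3,c1).
row 5 has {beta,gamma,delta,epsilon,zeta}; column 1 has {beta,gamma,delta,epsilon,zeta} — only alpha is left for (r5,c1).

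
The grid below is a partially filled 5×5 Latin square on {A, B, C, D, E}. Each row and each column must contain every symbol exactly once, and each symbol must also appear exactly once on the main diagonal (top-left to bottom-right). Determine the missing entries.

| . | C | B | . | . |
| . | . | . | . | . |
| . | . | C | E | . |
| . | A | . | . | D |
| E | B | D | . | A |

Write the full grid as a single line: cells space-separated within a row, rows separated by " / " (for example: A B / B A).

(r1,c1) = D
(r1,c4) = A
(r1,c5) = E
(r2,c2) = E
(r2,c3) = A
(r3,c2) = D
(r3,c5) = B
(r4,c3) = E
(r4,c4) = B
(r5,c4) = C
(r2,c4) = D
(r2,c5) = C
(r3,c1) = A
(r4,c1) = C
(r2,c1) = B

D C B A E / B E A D C / A D C E B / C A E B D / E B D C A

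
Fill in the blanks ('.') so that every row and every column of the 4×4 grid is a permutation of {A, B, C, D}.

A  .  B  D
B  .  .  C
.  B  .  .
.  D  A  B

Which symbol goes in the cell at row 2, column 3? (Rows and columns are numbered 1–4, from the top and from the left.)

D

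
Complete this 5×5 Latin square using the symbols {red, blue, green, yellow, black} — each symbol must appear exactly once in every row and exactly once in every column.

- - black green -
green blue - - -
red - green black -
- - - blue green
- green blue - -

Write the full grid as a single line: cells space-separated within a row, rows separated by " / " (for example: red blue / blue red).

blue red black green yellow / green blue yellow red black / red yellow green black blue / yellow black red blue green / black green blue yellow red

At row 3, column 2: row 3 has {red,green,black}; column 2 has {blue,green}; that leaves yellow.
At row 3, column 5: row 3 has {red,green,yellow,black}; column 5 has {green}; that leaves blue.
At row 1, column 2: row 1 has {green,black}; column 2 has {blue,green,yellow}; that leaves red.
At row 1, column 5: row 1 has {red,green,black}; column 5 has {blue,green}; that leaves yellow.
At row 4, column 2: row 4 has {blue,green}; column 2 has {red,blue,green,yellow}; that leaves black.
At row 1, column 1: row 1 has {red,green,yellow,black}; column 1 has {red,green}; that leaves blue.
At row 4, column 1: row 4 has {blue,green,black}; column 1 has {red,blue,green}; that leaves yellow.
At row 4, column 3: row 4 has {blue,green,yellow,black}; column 3 has {blue,green,black}; that leaves red.
At row 5, column 1: row 5 has {blue,green}; column 1 has {red,blue,green,yellow}; that leaves black.
At row 5, column 5: row 5 has {blue,green,black}; column 5 has {blue,green,yellow}; that leaves red.
At row 2, column 3: row 2 has {blue,green}; column 3 has {red,blue,green,black}; that leaves yellow.
At row 2, column 4: row 2 has {blue,green,yellow}; column 4 has {blue,green,black}; that leaves red.
At row 2, column 5: row 2 has {red,blue,green,yellow}; column 5 has {red,blue,green,yellow}; that leaves black.
At row 5, column 4: row 5 has {red,blue,green,black}; column 4 has {red,blue,green,black}; that leaves yellow.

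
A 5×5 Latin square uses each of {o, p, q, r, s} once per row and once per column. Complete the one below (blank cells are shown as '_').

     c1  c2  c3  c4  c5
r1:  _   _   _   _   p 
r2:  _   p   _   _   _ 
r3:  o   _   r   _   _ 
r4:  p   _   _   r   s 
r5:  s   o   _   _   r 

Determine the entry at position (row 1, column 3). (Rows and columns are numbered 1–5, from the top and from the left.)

s

Cell (r3,c5): row 3 has {o,r}; column 5 has {p,r,s} → q.
Cell (r4,c2): row 4 has {p,r,s}; column 2 has {o,p} → q.
Cell (r4,c3): row 4 has {p,q,r,s}; column 3 has {r} → o.
Cell (r2,c5): row 2 has {p}; column 5 has {p,q,r,s} → o.
Cell (r3,c2): row 3 has {o,q,r}; column 2 has {o,p,q} → s.
Cell (r3,c4): row 3 has {o,q,r,s}; column 4 has {r} → p.
Cell (r5,c4): row 5 has {o,r,s}; column 4 has {p,r} → q.
Cell (r1,c2): row 1 has {p}; column 2 has {o,p,q,s} → r.
Cell (r2,c4): row 2 has {o,p}; column 4 has {p,q,r} → s.
Cell (r5,c3): row 5 has {o,q,r,s}; column 3 has {o,r} → p.
Cell (r1,c1): row 1 has {p,r}; column 1 has {o,p,s} → q.
Cell (r1,c3): row 1 has {p,q,r}; column 3 has {o,p,r} → s.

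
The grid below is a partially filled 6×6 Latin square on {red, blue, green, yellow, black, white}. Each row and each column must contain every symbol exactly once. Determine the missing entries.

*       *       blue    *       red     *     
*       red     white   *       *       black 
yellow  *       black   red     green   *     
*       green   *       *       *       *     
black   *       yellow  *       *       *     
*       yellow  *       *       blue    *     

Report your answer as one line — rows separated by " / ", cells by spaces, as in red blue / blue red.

At row 2, column 5: row 2 has {red,black,white}; column 5 has {red,blue,green}; that leaves yellow.
At row 4, column 3: row 4 has {green}; column 3 has {blue,yellow,black,white}; that leaves red.
At row 5, column 5: row 5 has {yellow,black}; column 5 has {red,blue,green,yellow}; that leaves white.
At row 6, column 3: row 6 has {blue,yellow}; column 3 has {red,blue,yellow,black,white}; that leaves green.
At row 4, column 5: row 4 has {red,green}; column 5 has {red,blue,green,yellow,white}; that leaves black.
At row 5, column 2: row 5 has {yellow,black,white}; column 2 has {red,green,yellow}; that leaves blue.
At row 5, column 4: row 5 has {blue,yellow,black,white}; column 4 has {red}; that leaves green.
At row 5, column 6: row 5 has {blue,green,yellow,black,white}; column 6 has {black}; that leaves red.
At row 6, column 6: row 6 has {blue,green,yellow}; column 6 has {red,black}; that leaves white.
At row 2, column 4: row 2 has {red,yellow,black,white}; column 4 has {red,green}; that leaves blue.
At row 3, column 2: row 3 has {red,green,yellow,black}; column 2 has {red,blue,green,yellow}; that leaves white.
At row 3, column 6: row 3 has {red,green,yellow,black,white}; column 6 has {red,black,white}; that leaves blue.
At row 4, column 6: row 4 has {red,green,black}; column 6 has {red,blue,black,white}; that leaves yellow.
At row 6, column 1: row 6 has {blue,green,yellow,white}; column 1 has {yellow,black}; that leaves red.
At row 6, column 4: row 6 has {red,blue,green,yellow,white}; column 4 has {red,blue,green}; that leaves black.
At row 1, column 2: row 1 has {red,blue}; column 2 has {red,blue,green,yellow,white}; that leaves black.
At row 1, column 6: row 1 has {red,blue,black}; column 6 has {red,blue,yellow,black,white}; that leaves green.
At row 2, column 1: row 2 has {red,blue,yellow,black,white}; column 1 has {red,yellow,black}; that leaves green.
At row 4, column 4: row 4 has {red,green,yellow,black}; column 4 has {red,blue,green,black}; that leaves white.
At row 1, column 1: row 1 has {red,blue,green,black}; column 1 has {red,green,yellow,black}; that leaves white.
At row 1, column 4: row 1 has {red,blue,green,black,white}; column 4 has {red,blue,green,black,white}; that leaves yellow.
At row 4, column 1: row 4 has {red,green,yellow,black,white}; column 1 has {red,green,yellow,black,white}; that leaves blue.

white black blue yellow red green / green red white blue yellow black / yellow white black red green blue / blue green red white black yellow / black blue yellow green white red / red yellow green black blue white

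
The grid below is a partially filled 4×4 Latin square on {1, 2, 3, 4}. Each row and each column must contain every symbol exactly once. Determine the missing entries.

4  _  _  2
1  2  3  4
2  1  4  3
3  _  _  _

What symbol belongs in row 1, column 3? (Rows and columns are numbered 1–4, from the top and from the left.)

(r1,c2) = 3
(r1,c3) = 1

1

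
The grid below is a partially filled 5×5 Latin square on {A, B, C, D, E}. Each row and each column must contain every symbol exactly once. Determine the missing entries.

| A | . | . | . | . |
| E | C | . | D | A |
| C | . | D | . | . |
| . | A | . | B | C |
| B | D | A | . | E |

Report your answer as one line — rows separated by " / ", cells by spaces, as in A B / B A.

A B C E D / E C B D A / C E D A B / D A E B C / B D A C E

(r2,c3) = B
(r3,c5) = B
(r4,c1) = D
(r4,c3) = E
(r5,c4) = C
(r1,c3) = C
(r1,c4) = E
(r1,c5) = D
(r3,c2) = E
(r3,c4) = A
(r1,c2) = B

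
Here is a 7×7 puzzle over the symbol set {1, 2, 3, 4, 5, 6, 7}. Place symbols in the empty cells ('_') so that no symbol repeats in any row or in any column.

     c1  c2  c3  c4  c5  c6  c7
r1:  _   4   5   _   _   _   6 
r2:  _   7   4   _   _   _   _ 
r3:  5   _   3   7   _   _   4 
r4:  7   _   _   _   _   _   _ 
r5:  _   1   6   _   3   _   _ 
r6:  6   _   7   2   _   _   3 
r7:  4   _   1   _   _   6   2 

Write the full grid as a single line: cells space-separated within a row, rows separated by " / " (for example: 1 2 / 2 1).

row 4 has {7}; column 3 has {1,3,4,5,6,7} — only 2 is left for (r4,c3).
row 5 has {1,3,6}; column 1 has {4,5,6,7} — only 2 is left for (r5,c1).
row 6 has {2,3,6,7}; column 2 has {1,4,7} — only 5 is left for (r6,c2).
row 7 has {1,2,4,6}; column 2 has {1,4,5,7} — only 3 is left for (r7,c2).
row 7 has {1,2,3,4,6}; column 4 has {2,7} — only 5 is left for (r7,c4).
row 7 has {1,2,3,4,5,6}; column 5 has {3} — only 7 is left for (r7,c5).
row 4 has {2,7}; column 2 has {1,3,4,5,7} — only 6 is left for (r4,c2).
row 5 has {1,2,3,6}; column 4 has {2,5,7} — only 4 is left for (r5,c4).
row 3 has {3,4,5,7}; column 2 has {1,3,4,5,6,7} — only 2 is left for (r3,c2).
row 3 has {2,3,4,5,7}; column 6 has {6} — only 1 is left for (r3,c6).
row 6 has {2,3,5,6,7}; column 6 has {1,6} — only 4 is left for (r6,c6).
row 3 has {1,2,3,4,5,7}; column 5 has {3,7} — only 6 is left for (r3,c5).
row 6 has {2,3,4,5,6,7}; column 5 has {3,6,7} — only 1 is left for (r6,c5).
row 1 has {4,5,6}; column 5 has {1,3,6,7} — only 2 is left for (r1,c5).
row 2 has {4,7}; column 5 has {1,2,3,6,7} — only 5 is left for (r2,c5).
row 2 has {4,5,7}; column 7 has {2,3,4,6} — only 1 is left for (r2,c7).
row 4 has {2,6,7}; column 5 has {1,2,3,5,6,7} — only 4 is left for (r4,c5).
row 4 has {2,4,6,7}; column 7 has {1,2,3,4,6} — only 5 is left for (r4,c7).
row 5 has {1,2,3,4,6}; column 7 has {1,2,3,4,5,6} — only 7 is left for (r5,c7).
row 2 has {1,4,5,7}; column 1 has {2,4,5,6,7} — only 3 is left for (r2,c1).
row 2 has {1,3,4,5,7}; column 4 has {2,4,5,7} — only 6 is left for (r2,c4).
row 2 has {1,3,4,5,6,7}; column 6 has {1,4,6} — only 2 is left for (r2,c6).
row 4 has {2,4,5,6,7}; column 6 has {1,2,4,6} — only 3 is left for (r4,c6).
row 5 has {1,2,3,4,6,7}; column 6 has {1,2,3,4,6} — only 5 is left for (r5,c6).
row 1 has {2,4,5,6}; column 1 has {2,3,4,5,6,7} — only 1 is left for (r1,c1).
row 1 has {1,2,4,5,6}; column 4 has {2,4,5,6,7} — only 3 is left for (r1,c4).
row 1 has {1,2,3,4,5,6}; column 6 has {1,2,3,4,5,6} — only 7 is left for (r1,c6).
row 4 has {2,3,4,5,6,7}; column 4 has {2,3,4,5,6,7} — only 1 is left for (r4,c4).

1 4 5 3 2 7 6 / 3 7 4 6 5 2 1 / 5 2 3 7 6 1 4 / 7 6 2 1 4 3 5 / 2 1 6 4 3 5 7 / 6 5 7 2 1 4 3 / 4 3 1 5 7 6 2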